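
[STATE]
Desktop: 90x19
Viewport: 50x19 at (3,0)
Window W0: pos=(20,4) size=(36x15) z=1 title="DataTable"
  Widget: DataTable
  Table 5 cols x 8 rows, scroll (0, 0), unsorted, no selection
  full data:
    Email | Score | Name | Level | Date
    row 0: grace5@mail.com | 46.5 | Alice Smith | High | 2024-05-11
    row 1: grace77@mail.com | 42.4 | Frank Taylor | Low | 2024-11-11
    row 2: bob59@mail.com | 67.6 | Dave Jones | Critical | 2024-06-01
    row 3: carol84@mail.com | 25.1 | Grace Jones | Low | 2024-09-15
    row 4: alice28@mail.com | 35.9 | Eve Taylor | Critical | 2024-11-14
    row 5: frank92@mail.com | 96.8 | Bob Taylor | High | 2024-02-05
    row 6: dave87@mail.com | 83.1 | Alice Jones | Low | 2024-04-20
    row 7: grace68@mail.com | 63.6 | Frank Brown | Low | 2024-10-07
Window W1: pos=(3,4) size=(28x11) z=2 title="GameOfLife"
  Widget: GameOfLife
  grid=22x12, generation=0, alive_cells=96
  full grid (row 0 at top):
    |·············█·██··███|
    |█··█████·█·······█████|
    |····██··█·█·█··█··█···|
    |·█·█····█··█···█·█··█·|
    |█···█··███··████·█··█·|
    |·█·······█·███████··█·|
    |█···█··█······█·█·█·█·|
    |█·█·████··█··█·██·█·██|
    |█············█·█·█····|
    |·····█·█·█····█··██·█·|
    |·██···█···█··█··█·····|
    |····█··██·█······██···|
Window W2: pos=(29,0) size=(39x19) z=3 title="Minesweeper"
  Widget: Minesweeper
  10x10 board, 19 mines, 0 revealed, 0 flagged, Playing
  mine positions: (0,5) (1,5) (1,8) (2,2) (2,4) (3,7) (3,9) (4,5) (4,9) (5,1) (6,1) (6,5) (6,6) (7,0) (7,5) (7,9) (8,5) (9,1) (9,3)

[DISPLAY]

                          ┏━━━━━━━━━━━━━━━━━━━━━━━
                          ┃ Minesweeper           
                          ┠───────────────────────
                          ┃■■■■■■■■■■             
┏━━━━━━━━━━━━━━━━━━━━━━━━━┃■■■■■■■■■■             
┃ GameOfLife              ┃■■■■■■■■■■             
┠─────────────────────────┃■■■■■■■■■■             
┃Gen: 0                   ┃■■■■■■■■■■             
┃·█·█····█··█···█·█··█·   ┃■■■■■■■■■■             
┃█···█··███··████·█··█·   ┃■■■■■■■■■■             
┃·█·······█·███████··█·   ┃■■■■■■■■■■             
┃█···█··█······█·█·█·█·   ┃■■■■■■■■■■             
┃█·█·████··█··█·██·█·██   ┃■■■■■■■■■■             
┃█············█·█·█····   ┃                       
┗━━━━━━━━━━━━━━━━━━━━━━━━━┃                       
                 ┃dave87@m┃                       
                 ┃grace68@┃                       
                 ┃        ┃                       
                 ┗━━━━━━━━┗━━━━━━━━━━━━━━━━━━━━━━━


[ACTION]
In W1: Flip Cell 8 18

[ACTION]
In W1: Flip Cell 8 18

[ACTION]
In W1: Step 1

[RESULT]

                          ┏━━━━━━━━━━━━━━━━━━━━━━━
                          ┃ Minesweeper           
                          ┠───────────────────────
                          ┃■■■■■■■■■■             
┏━━━━━━━━━━━━━━━━━━━━━━━━━┃■■■■■■■■■■             
┃ GameOfLife              ┃■■■■■■■■■■             
┠─────────────────────────┃■■■■■■■■■■             
┃Gen: 1                   ┃■■■■■■■■■■             
┃···█·█····██···█·███··   ┃■■■■■■■■■■             
┃███····█·█·······█████   ┃■■■■■■■■■■             
┃██·····█·███······█·██   ┃■■■■■■■■■■             
┃█··██··██·██······█·█·   ┃■■■■■■■■■■             
┃█··█████·····█····█·██   ┃■■■■■■■■■■             
┃·█··█··██····█·█····██   ┃                       
┗━━━━━━━━━━━━━━━━━━━━━━━━━┃                       
                 ┃dave87@m┃                       
                 ┃grace68@┃                       
                 ┃        ┃                       
                 ┗━━━━━━━━┗━━━━━━━━━━━━━━━━━━━━━━━


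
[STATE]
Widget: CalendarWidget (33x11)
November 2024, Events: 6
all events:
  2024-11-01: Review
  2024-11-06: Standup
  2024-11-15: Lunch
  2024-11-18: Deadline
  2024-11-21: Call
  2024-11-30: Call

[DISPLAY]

          November 2024          
Mo Tu We Th Fr Sa Su             
             1*  2  3            
 4  5  6*  7  8  9 10            
11 12 13 14 15* 16 17            
18* 19 20 21* 22 23 24           
25 26 27 28 29 30*               
                                 
                                 
                                 
                                 


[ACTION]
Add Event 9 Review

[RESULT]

          November 2024          
Mo Tu We Th Fr Sa Su             
             1*  2  3            
 4  5  6*  7  8  9* 10           
11 12 13 14 15* 16 17            
18* 19 20 21* 22 23 24           
25 26 27 28 29 30*               
                                 
                                 
                                 
                                 


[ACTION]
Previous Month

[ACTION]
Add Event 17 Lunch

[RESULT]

           October 2024          
Mo Tu We Th Fr Sa Su             
    1  2  3  4  5  6             
 7  8  9 10 11 12 13             
14 15 16 17* 18 19 20            
21 22 23 24 25 26 27             
28 29 30 31                      
                                 
                                 
                                 
                                 


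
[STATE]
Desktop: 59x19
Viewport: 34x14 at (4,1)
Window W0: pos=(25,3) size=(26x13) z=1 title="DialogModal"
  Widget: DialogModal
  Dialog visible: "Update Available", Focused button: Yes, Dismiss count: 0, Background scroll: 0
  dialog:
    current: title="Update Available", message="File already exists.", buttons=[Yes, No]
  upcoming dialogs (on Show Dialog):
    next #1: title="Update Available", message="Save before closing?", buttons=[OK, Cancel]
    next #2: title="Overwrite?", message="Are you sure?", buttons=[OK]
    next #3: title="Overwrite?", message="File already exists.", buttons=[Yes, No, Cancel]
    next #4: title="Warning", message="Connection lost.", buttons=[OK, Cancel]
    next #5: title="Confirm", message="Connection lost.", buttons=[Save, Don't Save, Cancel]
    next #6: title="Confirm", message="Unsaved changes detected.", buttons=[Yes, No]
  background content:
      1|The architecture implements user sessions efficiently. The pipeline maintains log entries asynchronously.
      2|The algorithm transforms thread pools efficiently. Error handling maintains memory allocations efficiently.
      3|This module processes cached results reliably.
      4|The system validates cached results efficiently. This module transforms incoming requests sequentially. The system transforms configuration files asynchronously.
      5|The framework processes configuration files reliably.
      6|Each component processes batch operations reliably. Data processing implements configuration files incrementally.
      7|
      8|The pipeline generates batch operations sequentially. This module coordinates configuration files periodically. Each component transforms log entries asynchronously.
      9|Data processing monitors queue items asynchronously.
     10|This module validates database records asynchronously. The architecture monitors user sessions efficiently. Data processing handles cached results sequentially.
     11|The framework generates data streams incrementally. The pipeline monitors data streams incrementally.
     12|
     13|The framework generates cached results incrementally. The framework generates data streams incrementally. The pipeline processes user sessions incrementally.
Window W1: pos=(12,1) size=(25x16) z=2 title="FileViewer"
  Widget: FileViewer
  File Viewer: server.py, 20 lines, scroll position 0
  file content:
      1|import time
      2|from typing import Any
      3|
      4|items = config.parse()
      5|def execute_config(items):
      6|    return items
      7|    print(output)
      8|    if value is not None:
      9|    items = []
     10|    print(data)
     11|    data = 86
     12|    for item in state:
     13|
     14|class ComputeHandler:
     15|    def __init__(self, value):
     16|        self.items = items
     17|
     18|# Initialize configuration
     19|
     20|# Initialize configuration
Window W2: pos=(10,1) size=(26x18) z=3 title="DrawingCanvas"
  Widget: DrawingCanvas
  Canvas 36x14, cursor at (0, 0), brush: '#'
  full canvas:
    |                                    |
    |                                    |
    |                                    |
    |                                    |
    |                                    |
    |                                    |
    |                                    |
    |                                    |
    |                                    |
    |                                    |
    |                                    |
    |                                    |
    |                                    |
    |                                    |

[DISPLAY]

      ┏━━━━━━━━━━━━━━━━━━━━━━━━┓┓ 
      ┃ DrawingCanvas          ┃┃ 
      ┠────────────────────────┨┨━
      ┃+                       ┃┃l
      ┃                        ┃┃─
      ┃                        ┃┃c
      ┃                        ┃┃h
      ┃                        ┃┃─
      ┃                        ┃┃A
      ┃                        ┃┃e
      ┃                        ┃┃]
      ┃                        ┃┃─
      ┃                        ┃┃e
      ┃                        ┃┃s


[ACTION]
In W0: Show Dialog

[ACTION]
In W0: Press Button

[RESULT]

      ┏━━━━━━━━━━━━━━━━━━━━━━━━┓┓ 
      ┃ DrawingCanvas          ┃┃ 
      ┠────────────────────────┨┨━
      ┃+                       ┃┃l
      ┃                        ┃┃─
      ┃                        ┃┃c
      ┃                        ┃┃h
      ┃                        ┃┃ 
      ┃                        ┃┃v
      ┃                        ┃┃r
      ┃                        ┃┃e
      ┃                        ┃┃ 
      ┃                        ┃┃e
      ┃                        ┃┃s


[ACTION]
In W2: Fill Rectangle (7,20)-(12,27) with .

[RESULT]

      ┏━━━━━━━━━━━━━━━━━━━━━━━━┓┓ 
      ┃ DrawingCanvas          ┃┃ 
      ┠────────────────────────┨┨━
      ┃+                       ┃┃l
      ┃                        ┃┃─
      ┃                        ┃┃c
      ┃                        ┃┃h
      ┃                        ┃┃ 
      ┃                        ┃┃v
      ┃                        ┃┃r
      ┃                    ....┃┃e
      ┃                    ....┃┃ 
      ┃                    ....┃┃e
      ┃                    ....┃┃s


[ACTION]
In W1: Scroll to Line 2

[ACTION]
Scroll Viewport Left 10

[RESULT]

          ┏━━━━━━━━━━━━━━━━━━━━━━━
          ┃ DrawingCanvas         
          ┠───────────────────────
          ┃+                      
          ┃                       
          ┃                       
          ┃                       
          ┃                       
          ┃                       
          ┃                       
          ┃                    ...
          ┃                    ...
          ┃                    ...
          ┃                    ...


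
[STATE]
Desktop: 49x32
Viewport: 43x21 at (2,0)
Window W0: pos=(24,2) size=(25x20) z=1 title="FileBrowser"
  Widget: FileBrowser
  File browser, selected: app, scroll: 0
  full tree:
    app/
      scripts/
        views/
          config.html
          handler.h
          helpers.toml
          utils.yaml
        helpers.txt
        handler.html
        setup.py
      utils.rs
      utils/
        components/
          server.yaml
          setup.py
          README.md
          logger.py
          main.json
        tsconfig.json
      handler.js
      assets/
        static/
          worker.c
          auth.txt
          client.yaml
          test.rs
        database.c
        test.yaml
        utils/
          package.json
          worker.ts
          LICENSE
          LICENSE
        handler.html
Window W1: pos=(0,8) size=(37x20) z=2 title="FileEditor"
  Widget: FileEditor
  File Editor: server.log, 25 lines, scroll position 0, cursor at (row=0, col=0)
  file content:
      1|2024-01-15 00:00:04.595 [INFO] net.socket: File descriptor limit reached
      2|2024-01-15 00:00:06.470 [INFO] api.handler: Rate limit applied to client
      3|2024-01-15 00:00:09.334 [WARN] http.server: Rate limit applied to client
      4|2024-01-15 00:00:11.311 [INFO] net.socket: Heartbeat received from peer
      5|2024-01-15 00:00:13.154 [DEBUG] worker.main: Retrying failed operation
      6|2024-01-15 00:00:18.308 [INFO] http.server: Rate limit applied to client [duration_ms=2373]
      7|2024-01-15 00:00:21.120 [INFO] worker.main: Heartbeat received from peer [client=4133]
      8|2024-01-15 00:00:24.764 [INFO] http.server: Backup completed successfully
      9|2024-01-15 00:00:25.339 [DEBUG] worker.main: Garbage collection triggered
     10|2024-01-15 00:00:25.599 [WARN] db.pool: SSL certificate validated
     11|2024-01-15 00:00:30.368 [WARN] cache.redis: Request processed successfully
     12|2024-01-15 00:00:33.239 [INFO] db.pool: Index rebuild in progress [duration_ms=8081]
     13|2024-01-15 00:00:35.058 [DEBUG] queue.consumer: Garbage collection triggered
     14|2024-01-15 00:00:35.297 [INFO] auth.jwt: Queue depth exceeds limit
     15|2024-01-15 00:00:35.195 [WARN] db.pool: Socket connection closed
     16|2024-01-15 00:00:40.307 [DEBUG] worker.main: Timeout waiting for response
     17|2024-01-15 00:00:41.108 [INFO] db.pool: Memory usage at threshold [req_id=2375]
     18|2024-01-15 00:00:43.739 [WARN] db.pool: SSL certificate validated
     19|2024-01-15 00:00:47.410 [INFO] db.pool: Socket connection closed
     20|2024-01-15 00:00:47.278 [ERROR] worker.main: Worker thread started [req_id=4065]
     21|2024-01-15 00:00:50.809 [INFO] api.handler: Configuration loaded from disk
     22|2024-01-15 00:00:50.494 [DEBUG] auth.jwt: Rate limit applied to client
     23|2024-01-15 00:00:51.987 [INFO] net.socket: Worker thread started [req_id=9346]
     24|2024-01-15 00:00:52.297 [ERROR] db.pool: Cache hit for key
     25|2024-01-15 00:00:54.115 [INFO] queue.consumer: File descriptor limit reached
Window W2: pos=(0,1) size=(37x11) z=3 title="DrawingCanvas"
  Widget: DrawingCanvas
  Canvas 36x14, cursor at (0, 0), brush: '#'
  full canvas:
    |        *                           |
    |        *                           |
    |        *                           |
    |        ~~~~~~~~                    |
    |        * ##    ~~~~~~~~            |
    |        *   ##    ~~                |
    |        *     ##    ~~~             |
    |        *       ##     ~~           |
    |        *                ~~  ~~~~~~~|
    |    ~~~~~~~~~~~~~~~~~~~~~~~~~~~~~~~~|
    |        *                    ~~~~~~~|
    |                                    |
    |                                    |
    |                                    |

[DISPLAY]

                                           
━━━━━━━━━━━━━━━━━━━━━━━━━━━━━━━━━━┓        
DrawingCanvas                     ┃━━━━━━━━
──────────────────────────────────┨        
       *                          ┃────────
       *                          ┃        
       *                          ┃pts/    
       ~~~~~~~~                   ┃        
       * ##    ~~~~~~~~           ┃s/      
       *   ##    ~~               ┃js      
       *     ##    ~~~            ┃ts/     
━━━━━━━━━━━━━━━━━━━━━━━━━━━━━━━━━━┛        
024-01-15 00:00:06.470 [INFO] api█┃        
024-01-15 00:00:09.334 [WARN] htt░┃        
024-01-15 00:00:11.311 [INFO] net░┃        
024-01-15 00:00:13.154 [DEBUG] wo░┃        
024-01-15 00:00:18.308 [INFO] htt░┃        
024-01-15 00:00:21.120 [INFO] wor░┃        
024-01-15 00:00:24.764 [INFO] htt░┃        
024-01-15 00:00:25.339 [DEBUG] wo░┃        
024-01-15 00:00:25.599 [WARN] db.░┃        


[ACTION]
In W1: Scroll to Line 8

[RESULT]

                                           
━━━━━━━━━━━━━━━━━━━━━━━━━━━━━━━━━━┓        
DrawingCanvas                     ┃━━━━━━━━
──────────────────────────────────┨        
       *                          ┃────────
       *                          ┃        
       *                          ┃pts/    
       ~~~~~~~~                   ┃        
       * ##    ~~~~~~~~           ┃s/      
       *   ##    ~~               ┃js      
       *     ##    ~~~            ┃ts/     
━━━━━━━━━━━━━━━━━━━━━━━━━━━━━━━━━━┛        
024-01-15 00:00:25.339 [DEBUG] wo░┃        
024-01-15 00:00:25.599 [WARN] db.░┃        
024-01-15 00:00:30.368 [WARN] cac░┃        
024-01-15 00:00:33.239 [INFO] db.░┃        
024-01-15 00:00:35.058 [DEBUG] qu░┃        
024-01-15 00:00:35.297 [INFO] aut░┃        
024-01-15 00:00:35.195 [WARN] db.░┃        
024-01-15 00:00:40.307 [DEBUG] wo░┃        
024-01-15 00:00:41.108 [INFO] db.░┃        


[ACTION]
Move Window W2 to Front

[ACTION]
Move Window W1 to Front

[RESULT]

                                           
━━━━━━━━━━━━━━━━━━━━━━━━━━━━━━━━━━┓        
DrawingCanvas                     ┃━━━━━━━━
──────────────────────────────────┨        
       *                          ┃────────
       *                          ┃        
       *                          ┃pts/    
       ~~~~~~~~                   ┃        
━━━━━━━━━━━━━━━━━━━━━━━━━━━━━━━━━━┓s/      
FileEditor                        ┃js      
──────────────────────────────────┨ts/     
024-01-15 00:00:24.764 [INFO] htt▲┃        
024-01-15 00:00:25.339 [DEBUG] wo░┃        
024-01-15 00:00:25.599 [WARN] db.░┃        
024-01-15 00:00:30.368 [WARN] cac░┃        
024-01-15 00:00:33.239 [INFO] db.░┃        
024-01-15 00:00:35.058 [DEBUG] qu░┃        
024-01-15 00:00:35.297 [INFO] aut░┃        
024-01-15 00:00:35.195 [WARN] db.░┃        
024-01-15 00:00:40.307 [DEBUG] wo░┃        
024-01-15 00:00:41.108 [INFO] db.░┃        


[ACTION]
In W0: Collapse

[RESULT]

                                           
━━━━━━━━━━━━━━━━━━━━━━━━━━━━━━━━━━┓        
DrawingCanvas                     ┃━━━━━━━━
──────────────────────────────────┨        
       *                          ┃────────
       *                          ┃        
       *                          ┃        
       ~~~~~~~~                   ┃        
━━━━━━━━━━━━━━━━━━━━━━━━━━━━━━━━━━┓        
FileEditor                        ┃        
──────────────────────────────────┨        
024-01-15 00:00:24.764 [INFO] htt▲┃        
024-01-15 00:00:25.339 [DEBUG] wo░┃        
024-01-15 00:00:25.599 [WARN] db.░┃        
024-01-15 00:00:30.368 [WARN] cac░┃        
024-01-15 00:00:33.239 [INFO] db.░┃        
024-01-15 00:00:35.058 [DEBUG] qu░┃        
024-01-15 00:00:35.297 [INFO] aut░┃        
024-01-15 00:00:35.195 [WARN] db.░┃        
024-01-15 00:00:40.307 [DEBUG] wo░┃        
024-01-15 00:00:41.108 [INFO] db.░┃        


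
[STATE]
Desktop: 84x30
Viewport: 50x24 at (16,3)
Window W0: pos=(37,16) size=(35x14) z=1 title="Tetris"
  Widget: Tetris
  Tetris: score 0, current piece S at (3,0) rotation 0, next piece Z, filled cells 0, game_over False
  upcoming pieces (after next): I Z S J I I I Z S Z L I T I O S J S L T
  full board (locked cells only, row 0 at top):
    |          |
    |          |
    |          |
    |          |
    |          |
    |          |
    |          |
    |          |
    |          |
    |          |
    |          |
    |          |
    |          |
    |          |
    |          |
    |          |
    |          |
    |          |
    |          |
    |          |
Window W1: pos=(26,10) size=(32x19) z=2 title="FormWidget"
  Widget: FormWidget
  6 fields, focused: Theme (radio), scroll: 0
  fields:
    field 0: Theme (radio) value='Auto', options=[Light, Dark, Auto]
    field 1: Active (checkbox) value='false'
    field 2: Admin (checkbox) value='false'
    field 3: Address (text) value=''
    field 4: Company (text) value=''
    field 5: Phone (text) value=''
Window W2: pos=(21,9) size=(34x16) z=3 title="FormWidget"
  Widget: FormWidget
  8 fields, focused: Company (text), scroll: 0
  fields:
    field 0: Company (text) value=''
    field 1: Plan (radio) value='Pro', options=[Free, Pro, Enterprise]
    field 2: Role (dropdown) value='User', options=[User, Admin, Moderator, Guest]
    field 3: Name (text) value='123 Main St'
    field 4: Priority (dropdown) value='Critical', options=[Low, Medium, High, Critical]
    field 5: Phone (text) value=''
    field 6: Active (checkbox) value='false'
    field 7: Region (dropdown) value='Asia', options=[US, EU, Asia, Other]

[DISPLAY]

                                                  
                                                  
                                                  
                                                  
                                                  
                                                  
     ┏━━━━━━━━━━━━━━━━━━━━━━━━━━━━━━━━┓           
     ┃ FormWidget                     ┃━━┓        
     ┠────────────────────────────────┨  ┃        
     ┃> Company:    [                ]┃──┨        
     ┃  Plan:       ( ) Free  (●) Pro ┃ D┃        
     ┃  Role:       [User           ▼]┃  ┃        
     ┃  Name:       [123 Main St     ]┃  ┃        
     ┃  Priority:   [Critical       ▼]┃ ]┃━━━━━━━━
     ┃  Phone:      [                ]┃ ]┃        
     ┃  Active:     [ ]               ┃ ]┃────────
     ┃  Region:     [Asia           ▼]┃  ┃        
     ┃                                ┃  ┃        
     ┃                                ┃  ┃        
     ┃                                ┃  ┃        
     ┃                                ┃  ┃        
     ┗━━━━━━━━━━━━━━━━━━━━━━━━━━━━━━━━┛  ┃        
          ┃                              ┃        
          ┃                              ┃        


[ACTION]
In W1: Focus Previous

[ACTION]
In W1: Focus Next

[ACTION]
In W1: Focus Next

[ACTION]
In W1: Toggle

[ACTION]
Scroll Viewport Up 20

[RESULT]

                                                  
                                                  
                                                  
                                                  
                                                  
                                                  
                                                  
                                                  
                                                  
     ┏━━━━━━━━━━━━━━━━━━━━━━━━━━━━━━━━┓           
     ┃ FormWidget                     ┃━━┓        
     ┠────────────────────────────────┨  ┃        
     ┃> Company:    [                ]┃──┨        
     ┃  Plan:       ( ) Free  (●) Pro ┃ D┃        
     ┃  Role:       [User           ▼]┃  ┃        
     ┃  Name:       [123 Main St     ]┃  ┃        
     ┃  Priority:   [Critical       ▼]┃ ]┃━━━━━━━━
     ┃  Phone:      [                ]┃ ]┃        
     ┃  Active:     [ ]               ┃ ]┃────────
     ┃  Region:     [Asia           ▼]┃  ┃        
     ┃                                ┃  ┃        
     ┃                                ┃  ┃        
     ┃                                ┃  ┃        
     ┃                                ┃  ┃        


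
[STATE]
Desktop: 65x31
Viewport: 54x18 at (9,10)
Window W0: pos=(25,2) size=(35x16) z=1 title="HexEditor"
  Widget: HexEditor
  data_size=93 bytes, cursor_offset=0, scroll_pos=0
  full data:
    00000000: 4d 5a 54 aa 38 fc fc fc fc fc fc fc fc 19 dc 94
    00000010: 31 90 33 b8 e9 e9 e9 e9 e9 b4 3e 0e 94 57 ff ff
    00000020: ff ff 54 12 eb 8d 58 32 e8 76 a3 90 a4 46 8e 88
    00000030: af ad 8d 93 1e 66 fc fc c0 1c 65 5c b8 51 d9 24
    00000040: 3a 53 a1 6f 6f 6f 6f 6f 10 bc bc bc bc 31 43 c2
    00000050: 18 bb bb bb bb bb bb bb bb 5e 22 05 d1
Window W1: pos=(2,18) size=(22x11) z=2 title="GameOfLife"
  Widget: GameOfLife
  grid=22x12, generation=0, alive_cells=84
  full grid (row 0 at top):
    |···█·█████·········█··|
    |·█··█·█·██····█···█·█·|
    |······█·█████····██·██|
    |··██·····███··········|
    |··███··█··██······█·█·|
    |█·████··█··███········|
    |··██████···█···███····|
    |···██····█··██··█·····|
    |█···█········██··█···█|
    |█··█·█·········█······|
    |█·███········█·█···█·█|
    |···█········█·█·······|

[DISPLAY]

                ┃00000050  18 bb bb bb bb bb bb bb┃   
                ┃                                 ┃   
                ┃                                 ┃   
                ┃                                 ┃   
                ┃                                 ┃   
                ┃                                 ┃   
                ┃                                 ┃   
                ┗━━━━━━━━━━━━━━━━━━━━━━━━━━━━━━━━━┛   
━━━━━━━━━━━━━━┓                                       
fLife         ┃                                       
──────────────┨                                       
              ┃                                       
··███·········┃                                       
█··██······█·█┃                                       
·█··███·······┃                                       
█···█···███···┃                                       
··█··██··█····┃                                       
······██··█···┃                                       


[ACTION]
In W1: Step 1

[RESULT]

                ┃00000050  18 bb bb bb bb bb bb bb┃   
                ┃                                 ┃   
                ┃                                 ┃   
                ┃                                 ┃   
                ┃                                 ┃   
                ┃                                 ┃   
                ┃                                 ┃   
                ┗━━━━━━━━━━━━━━━━━━━━━━━━━━━━━━━━━┛   
━━━━━━━━━━━━━━┓                                       
fLife         ┃                                       
──────────────┨                                       
              ┃                                       
█·········██·█┃                                       
·█············┃                                       
·█·······██···┃                                       
██·██··████···┃                                       
·····██·······┃                                       
·····█████····┃                                       


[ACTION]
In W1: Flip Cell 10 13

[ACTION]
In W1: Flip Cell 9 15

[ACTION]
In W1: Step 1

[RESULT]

                ┃00000050  18 bb bb bb bb bb bb bb┃   
                ┃                                 ┃   
                ┃                                 ┃   
                ┃                                 ┃   
                ┃                                 ┃   
                ┃                                 ┃   
                ┃                                 ┃   
                ┗━━━━━━━━━━━━━━━━━━━━━━━━━━━━━━━━━┛   
━━━━━━━━━━━━━━┓                                       
fLife         ┃                                       
──────────────┨                                       
              ┃                                       
··········██·█┃                                       
██·······█·█··┃                                       
·█········█···┃                                       
·██·█████·█···┃                                       
··········█···┃                                       
········██····┃                                       


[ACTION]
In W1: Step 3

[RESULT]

                ┃00000050  18 bb bb bb bb bb bb bb┃   
                ┃                                 ┃   
                ┃                                 ┃   
                ┃                                 ┃   
                ┃                                 ┃   
                ┃                                 ┃   
                ┃                                 ┃   
                ┗━━━━━━━━━━━━━━━━━━━━━━━━━━━━━━━━━┛   
━━━━━━━━━━━━━━┓                                       
fLife         ┃                                       
──────────────┨                                       
              ┃                                       
█······█·██···┃                                       
██····██·█····┃                                       
·█···██·██····┃                                       
█···██·███····┃                                       
█·······█·····┃                                       
·····█·██·····┃                                       


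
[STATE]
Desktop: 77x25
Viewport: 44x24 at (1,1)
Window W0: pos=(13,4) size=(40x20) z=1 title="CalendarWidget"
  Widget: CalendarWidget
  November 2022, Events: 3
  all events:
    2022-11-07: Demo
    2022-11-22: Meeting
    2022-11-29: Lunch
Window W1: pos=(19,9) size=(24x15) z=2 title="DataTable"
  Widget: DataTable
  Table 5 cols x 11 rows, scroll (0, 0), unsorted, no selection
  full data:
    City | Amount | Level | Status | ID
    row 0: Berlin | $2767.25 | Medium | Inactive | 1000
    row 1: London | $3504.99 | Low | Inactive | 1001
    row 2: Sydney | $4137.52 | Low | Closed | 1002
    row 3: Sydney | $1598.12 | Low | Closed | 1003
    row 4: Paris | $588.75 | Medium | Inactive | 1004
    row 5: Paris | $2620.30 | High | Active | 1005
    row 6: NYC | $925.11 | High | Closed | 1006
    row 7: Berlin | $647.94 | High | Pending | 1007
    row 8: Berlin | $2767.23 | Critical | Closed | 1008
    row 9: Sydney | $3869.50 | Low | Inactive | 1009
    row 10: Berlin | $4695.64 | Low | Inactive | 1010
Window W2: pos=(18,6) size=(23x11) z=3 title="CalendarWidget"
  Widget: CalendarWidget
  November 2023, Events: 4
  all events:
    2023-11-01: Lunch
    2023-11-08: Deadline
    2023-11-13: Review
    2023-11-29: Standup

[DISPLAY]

                                            
                                            
                                            
            ┏━━━━━━━━━━━━━━━━━━━━━━━━━━━━━━━
            ┃ CalendarWidget                
            ┠────┏━━━━━━━━━━━━━━━━━━━━━┓────
            ┃    ┃ CalendarWidget      ┃    
            ┃Mo T┠─────────────────────┨    
            ┃    ┃    November 2023    ┃━┓  
            ┃ 7* ┃Mo Tu We Th Fr Sa Su ┃ ┃  
            ┃14 1┃       1*  2  3  4  5┃─┨  
            ┃21 2┃ 6  7  8*  9 10 11 12┃ ┃  
            ┃28 2┃13* 14 15 16 17 18 19┃─┃  
            ┃    ┃20 21 22 23 24 25 26 ┃m┃  
            ┃    ┃27 28 29* 30         ┃ ┃  
            ┃    ┗━━━━━━━━━━━━━━━━━━━━━┛ ┃  
            ┃     ┃Sydney│$1598.12│Low   ┃  
            ┃     ┃Paris │$588.75 │Medium┃  
            ┃     ┃Paris │$2620.30│High  ┃  
            ┃     ┃NYC   │$925.11 │High  ┃  
            ┃     ┃Berlin│$647.94 │High  ┃  
            ┃     ┃Berlin│$2767.23│Critic┃  
            ┗━━━━━┗━━━━━━━━━━━━━━━━━━━━━━┛━━
                                            


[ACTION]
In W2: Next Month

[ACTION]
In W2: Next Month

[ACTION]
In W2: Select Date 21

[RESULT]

                                            
                                            
                                            
            ┏━━━━━━━━━━━━━━━━━━━━━━━━━━━━━━━
            ┃ CalendarWidget                
            ┠────┏━━━━━━━━━━━━━━━━━━━━━┓────
            ┃    ┃ CalendarWidget      ┃    
            ┃Mo T┠─────────────────────┨    
            ┃    ┃     January 2024    ┃━┓  
            ┃ 7* ┃Mo Tu We Th Fr Sa Su ┃ ┃  
            ┃14 1┃ 1  2  3  4  5  6  7 ┃─┨  
            ┃21 2┃ 8  9 10 11 12 13 14 ┃ ┃  
            ┃28 2┃15 16 17 18 19 20 [21┃─┃  
            ┃    ┃22 23 24 25 26 27 28 ┃m┃  
            ┃    ┃29 30 31             ┃ ┃  
            ┃    ┗━━━━━━━━━━━━━━━━━━━━━┛ ┃  
            ┃     ┃Sydney│$1598.12│Low   ┃  
            ┃     ┃Paris │$588.75 │Medium┃  
            ┃     ┃Paris │$2620.30│High  ┃  
            ┃     ┃NYC   │$925.11 │High  ┃  
            ┃     ┃Berlin│$647.94 │High  ┃  
            ┃     ┃Berlin│$2767.23│Critic┃  
            ┗━━━━━┗━━━━━━━━━━━━━━━━━━━━━━┛━━
                                            


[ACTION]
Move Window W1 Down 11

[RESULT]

                                            
                                            
                                            
            ┏━━━━━━━━━━━━━━━━━━━━━━━━━━━━━━━
            ┃ CalendarWidget                
            ┠────┏━━━━━━━━━━━━━━━━━━━━━┓────
            ┃    ┃ CalendarWidget      ┃    
            ┃Mo T┠─────────────────────┨    
            ┃    ┃     January 2024    ┃    
            ┃ 7* ┃Mo Tu We Th Fr Sa Su ┃━┓  
            ┃14 1┃ 1  2  3  4  5  6  7 ┃ ┃  
            ┃21 2┃ 8  9 10 11 12 13 14 ┃─┨  
            ┃28 2┃15 16 17 18 19 20 [21┃ ┃  
            ┃    ┃22 23 24 25 26 27 28 ┃─┃  
            ┃    ┃29 30 31             ┃m┃  
            ┃    ┗━━━━━━━━━━━━━━━━━━━━━┛ ┃  
            ┃     ┃Sydney│$4137.52│Low   ┃  
            ┃     ┃Sydney│$1598.12│Low   ┃  
            ┃     ┃Paris │$588.75 │Medium┃  
            ┃     ┃Paris │$2620.30│High  ┃  
            ┃     ┃NYC   │$925.11 │High  ┃  
            ┃     ┃Berlin│$647.94 │High  ┃  
            ┗━━━━━┃Berlin│$2767.23│Critic┃━━
                  ┗━━━━━━━━━━━━━━━━━━━━━━┛  


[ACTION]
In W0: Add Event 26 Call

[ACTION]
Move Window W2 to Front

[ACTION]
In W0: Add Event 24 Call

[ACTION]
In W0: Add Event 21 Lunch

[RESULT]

                                            
                                            
                                            
            ┏━━━━━━━━━━━━━━━━━━━━━━━━━━━━━━━
            ┃ CalendarWidget                
            ┠────┏━━━━━━━━━━━━━━━━━━━━━┓────
            ┃    ┃ CalendarWidget      ┃    
            ┃Mo T┠─────────────────────┨    
            ┃    ┃     January 2024    ┃    
            ┃ 7* ┃Mo Tu We Th Fr Sa Su ┃━┓  
            ┃14 1┃ 1  2  3  4  5  6  7 ┃ ┃  
            ┃21* ┃ 8  9 10 11 12 13 14 ┃─┨  
            ┃28 2┃15 16 17 18 19 20 [21┃ ┃  
            ┃    ┃22 23 24 25 26 27 28 ┃─┃  
            ┃    ┃29 30 31             ┃m┃  
            ┃    ┗━━━━━━━━━━━━━━━━━━━━━┛ ┃  
            ┃     ┃Sydney│$4137.52│Low   ┃  
            ┃     ┃Sydney│$1598.12│Low   ┃  
            ┃     ┃Paris │$588.75 │Medium┃  
            ┃     ┃Paris │$2620.30│High  ┃  
            ┃     ┃NYC   │$925.11 │High  ┃  
            ┃     ┃Berlin│$647.94 │High  ┃  
            ┗━━━━━┃Berlin│$2767.23│Critic┃━━
                  ┗━━━━━━━━━━━━━━━━━━━━━━┛  
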